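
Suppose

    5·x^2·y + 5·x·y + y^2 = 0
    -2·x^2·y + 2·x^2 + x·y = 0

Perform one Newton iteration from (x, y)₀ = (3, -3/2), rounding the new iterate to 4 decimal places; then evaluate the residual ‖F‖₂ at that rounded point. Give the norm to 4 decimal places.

28.2580

At (3, -3/2): F = (-87.7500, 40.5000).
Jacobian J = [[10·x·y + 5·y, 5·x^2 + 5·x + 2·y], [-4·x·y + 4·x + y, -2·x^2 + x]].
At the point, J = [[-52.5000, 57.0000], [28.5000, -15.0000]] (det J = -837.0000).
Solving J·Δ = −F gives Δ = (-1.1855, 0.4476).
Then the next iterate is (x, y)₁ = (1.8145, -1.0524).
Re-evaluating at (1.8145, -1.0524): F = (-25.765016, 11.605106), so ‖F‖₂ = 28.2580.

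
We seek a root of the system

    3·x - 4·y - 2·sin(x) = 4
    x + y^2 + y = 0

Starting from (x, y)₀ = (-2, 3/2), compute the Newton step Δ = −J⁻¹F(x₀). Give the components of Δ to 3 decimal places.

(2.573, -1.081)

At (-2, 3/2): F = (-14.18141, 1.750).
Jacobian J = [[-2·cos(x) + 3, -4], [1, 2·y + 1]].
At the point, J = [[3.83229, -4.000], [1.000, 4.000]] (det J = 19.32917).
Solving J·Δ = −F gives Δ = (2.573, -1.081).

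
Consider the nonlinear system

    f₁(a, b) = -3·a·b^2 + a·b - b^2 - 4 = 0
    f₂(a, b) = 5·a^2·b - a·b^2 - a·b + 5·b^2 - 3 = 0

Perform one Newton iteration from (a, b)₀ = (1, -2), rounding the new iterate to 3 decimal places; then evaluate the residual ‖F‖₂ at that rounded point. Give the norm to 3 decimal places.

7.545

At (1, -2): F = (-22.000, 5.000).
Jacobian J = [[-3·b^2 + b, -6·a·b + a - 2·b], [10·a·b - b^2 - b, 5·a^2 - 2·a·b - a + 10·b]].
At the point, J = [[-14.000, 17.000], [-22.000, -12.000]] (det J = 542.000).
Solving J·Δ = −F gives Δ = (-0.330, 1.022).
Then the next iterate is (a, b)₁ = (0.670, -0.978).
Re-evaluating at (0.670, -0.978): F = (-7.53428, -0.39829), so ‖F‖₂ = 7.545.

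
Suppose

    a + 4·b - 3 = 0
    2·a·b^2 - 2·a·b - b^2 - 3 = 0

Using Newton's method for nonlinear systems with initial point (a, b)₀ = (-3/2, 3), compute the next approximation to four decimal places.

At (-3/2, 3): F = (7.5000, -30.0000).
Jacobian J = [[1, 4], [2·b^2 - 2·b, 4·a·b - 2·a - 2·b]].
At the point, J = [[1.0000, 4.0000], [12.0000, -21.0000]] (det J = -69.0000).
Solving J·Δ = −F gives Δ = (-0.5435, -1.7391).
Then the next iterate is (a, b)₁ = (-2.0435, 1.2609).

(-2.0435, 1.2609)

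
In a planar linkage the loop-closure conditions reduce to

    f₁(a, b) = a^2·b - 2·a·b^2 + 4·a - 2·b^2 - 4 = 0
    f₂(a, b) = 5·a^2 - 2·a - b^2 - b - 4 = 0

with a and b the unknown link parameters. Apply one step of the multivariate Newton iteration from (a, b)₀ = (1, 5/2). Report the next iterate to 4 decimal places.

At (1, 5/2): F = (-22.5000, -9.7500).
Jacobian J = [[2·a·b - 2·b^2 + 4, a^2 - 4·a·b - 4·b], [10·a - 2, -2·b - 1]].
At the point, J = [[-3.5000, -19.0000], [8.0000, -6.0000]] (det J = 173.0000).
Solving J·Δ = −F gives Δ = (0.2905, -1.2377).
Then the next iterate is (a, b)₁ = (1.2905, 1.2623).

(1.2905, 1.2623)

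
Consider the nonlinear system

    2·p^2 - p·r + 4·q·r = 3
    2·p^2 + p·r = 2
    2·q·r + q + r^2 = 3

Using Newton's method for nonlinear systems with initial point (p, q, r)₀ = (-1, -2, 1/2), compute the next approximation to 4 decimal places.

At (-1, -2, 1/2): F = (-4.5000, -0.5000, -6.7500).
Jacobian J = [[4·p - r, 4·r, -p + 4·q], [4·p + r, 0, p], [0, 2·r + 1, 2·q + 2·r]].
At the point, J = [[-4.5000, 2.0000, -7.0000], [-3.5000, 0.0000, -1.0000], [0.0000, 2.0000, -3.0000]] (det J = 19.0000).
Solving J·Δ = −F gives Δ = (-0.4474, 4.9737, 1.0658).
Then the next iterate is (p, q, r)₁ = (-1.4474, 2.9737, 1.5658).

(-1.4474, 2.9737, 1.5658)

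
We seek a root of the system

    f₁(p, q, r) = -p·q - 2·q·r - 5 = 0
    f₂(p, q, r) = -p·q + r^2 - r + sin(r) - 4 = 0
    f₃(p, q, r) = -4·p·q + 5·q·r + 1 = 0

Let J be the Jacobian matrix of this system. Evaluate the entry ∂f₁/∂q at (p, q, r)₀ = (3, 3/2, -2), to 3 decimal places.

1.000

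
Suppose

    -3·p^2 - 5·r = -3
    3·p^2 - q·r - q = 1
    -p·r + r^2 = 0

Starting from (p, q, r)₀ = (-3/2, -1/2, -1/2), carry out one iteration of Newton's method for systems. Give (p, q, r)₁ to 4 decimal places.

At (-3/2, -1/2, -1/2): F = (-1.2500, 6.0000, -0.5000).
Jacobian J = [[-6·p, 0, -5], [6·p, -r - 1, -q], [-r, 0, -p + 2·r]].
At the point, J = [[9.0000, 0.0000, -5.0000], [-9.0000, -0.5000, 0.5000], [0.5000, 0.0000, 0.5000]] (det J = -3.5000).
Solving J·Δ = −F gives Δ = (0.4464, 4.5179, 0.5536).
Then the next iterate is (p, q, r)₁ = (-1.0536, 4.0179, 0.0536).

(-1.0536, 4.0179, 0.0536)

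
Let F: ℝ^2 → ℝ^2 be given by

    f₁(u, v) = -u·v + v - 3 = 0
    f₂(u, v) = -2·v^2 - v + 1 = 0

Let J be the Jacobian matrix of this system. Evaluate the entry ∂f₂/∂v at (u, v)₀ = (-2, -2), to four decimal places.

∂f₂/∂v = -4·v - 1.
At (-2, -2) this is 7.0000.

7.0000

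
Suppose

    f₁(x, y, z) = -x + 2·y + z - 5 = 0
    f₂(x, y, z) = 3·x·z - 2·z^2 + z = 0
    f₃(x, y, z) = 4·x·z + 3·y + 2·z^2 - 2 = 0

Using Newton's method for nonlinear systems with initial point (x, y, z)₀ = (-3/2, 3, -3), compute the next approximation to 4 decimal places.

(-0.6478, 2.7838, -1.2153)

At (-3/2, 3, -3): F = (-0.5000, -7.5000, 43.0000).
Jacobian J = [[-1, 2, 1], [3·z, 0, 3·x - 4·z + 1], [4·z, 3, 4·x + 4·z]].
At the point, J = [[-1.0000, 2.0000, 1.0000], [-9.0000, 0.0000, 8.5000], [-12.0000, 3.0000, -18.0000]] (det J = -529.5000).
Solving J·Δ = −F gives Δ = (0.8522, -0.2162, 1.7847).
Then the next iterate is (x, y, z)₁ = (-0.6478, 2.7838, -1.2153).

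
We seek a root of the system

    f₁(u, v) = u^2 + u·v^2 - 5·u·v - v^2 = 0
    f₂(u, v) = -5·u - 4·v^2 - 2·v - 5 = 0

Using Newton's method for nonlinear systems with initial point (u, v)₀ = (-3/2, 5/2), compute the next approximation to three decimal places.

(-0.067, 0.924)

At (-3/2, 5/2): F = (5.375, -27.500).
Jacobian J = [[2·u + v^2 - 5·v, 2·u·v - 5·u - 2·v], [-5, -8·v - 2]].
At the point, J = [[-9.250, -5.000], [-5.000, -22.000]] (det J = 178.500).
Solving J·Δ = −F gives Δ = (1.433, -1.576).
Then the next iterate is (u, v)₁ = (-0.067, 0.924).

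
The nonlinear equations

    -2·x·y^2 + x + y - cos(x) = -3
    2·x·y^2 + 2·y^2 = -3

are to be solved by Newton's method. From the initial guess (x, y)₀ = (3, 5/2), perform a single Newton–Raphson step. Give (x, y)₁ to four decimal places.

(7.5354, -0.2423)

At (3, 5/2): F = (-28.010008, 53.0000).
Jacobian J = [[-2·y^2 + sin(x) + 1, -4·x·y + 1], [2·y^2, 4·x·y + 4·y]].
At the point, J = [[-11.358880, -29.0000], [12.5000, 40.0000]] (det J = -91.855200).
Solving J·Δ = −F gives Δ = (4.5354, -2.7423).
Then the next iterate is (x, y)₁ = (7.5354, -0.2423).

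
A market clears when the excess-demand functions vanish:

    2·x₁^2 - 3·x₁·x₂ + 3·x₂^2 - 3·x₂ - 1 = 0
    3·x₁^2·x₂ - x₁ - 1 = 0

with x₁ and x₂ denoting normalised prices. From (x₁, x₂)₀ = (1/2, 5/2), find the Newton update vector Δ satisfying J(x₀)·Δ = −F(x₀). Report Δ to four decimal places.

At (1/2, 5/2): F = (7.0000, 0.3750).
Jacobian J = [[4·x₁ - 3·x₂, -3·x₁ + 6·x₂ - 3], [6·x₁·x₂ - 1, 3·x₁^2]].
At the point, J = [[-5.5000, 10.5000], [6.5000, 0.7500]] (det J = -72.3750).
Solving J·Δ = −F gives Δ = (0.0181, -0.6572).

(0.0181, -0.6572)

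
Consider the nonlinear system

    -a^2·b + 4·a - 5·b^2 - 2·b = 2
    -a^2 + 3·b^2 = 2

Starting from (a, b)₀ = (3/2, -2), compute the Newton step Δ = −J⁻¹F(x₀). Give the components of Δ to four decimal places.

At (3/2, -2): F = (-7.5000, 7.7500).
Jacobian J = [[-2·a·b + 4, -a^2 - 10·b - 2], [-2·a, 6·b]].
At the point, J = [[10.0000, 15.7500], [-3.0000, -12.0000]] (det J = -72.7500).
Solving J·Δ = −F gives Δ = (-0.4407, 0.7560).

(-0.4407, 0.7560)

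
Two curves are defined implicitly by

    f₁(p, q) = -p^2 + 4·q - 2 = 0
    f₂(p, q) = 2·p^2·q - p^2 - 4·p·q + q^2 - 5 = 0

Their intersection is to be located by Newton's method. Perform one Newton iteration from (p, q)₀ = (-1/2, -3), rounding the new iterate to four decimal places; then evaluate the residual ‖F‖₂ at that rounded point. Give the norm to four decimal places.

5.3941

At (-1/2, -3): F = (-14.2500, -3.7500).
Jacobian J = [[-2·p, 4], [4·p·q - 2·p - 4·q, 2·p^2 - 4·p + 2·q]].
At the point, J = [[1.0000, 4.0000], [19.0000, -3.5000]] (det J = -79.5000).
Solving J·Δ = −F gives Δ = (0.8160, 3.3585).
Then the next iterate is (p, q)₁ = (0.3160, 0.3585).
Re-evaluating at (0.3160, 0.3585): F = (-0.665856, -5.352881), so ‖F‖₂ = 5.3941.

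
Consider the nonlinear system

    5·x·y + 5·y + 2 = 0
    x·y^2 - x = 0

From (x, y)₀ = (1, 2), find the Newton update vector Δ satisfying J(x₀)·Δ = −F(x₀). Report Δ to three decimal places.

(-5.800, 3.600)

At (1, 2): F = (22.000, 3.000).
Jacobian J = [[5·y, 5·x + 5], [y^2 - 1, 2·x·y]].
At the point, J = [[10.000, 10.000], [3.000, 4.000]] (det J = 10.000).
Solving J·Δ = −F gives Δ = (-5.800, 3.600).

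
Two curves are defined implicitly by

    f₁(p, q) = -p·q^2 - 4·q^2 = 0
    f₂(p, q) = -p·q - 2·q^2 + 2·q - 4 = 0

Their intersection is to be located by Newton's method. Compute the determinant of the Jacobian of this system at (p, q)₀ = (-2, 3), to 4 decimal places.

36.0000

J = [[-q^2, -2·p·q - 8·q], [-q, -p - 4·q + 2]].
At the point, J = [[-9.0000, -12.0000], [-3.0000, -8.0000]].
det J = 36.0000.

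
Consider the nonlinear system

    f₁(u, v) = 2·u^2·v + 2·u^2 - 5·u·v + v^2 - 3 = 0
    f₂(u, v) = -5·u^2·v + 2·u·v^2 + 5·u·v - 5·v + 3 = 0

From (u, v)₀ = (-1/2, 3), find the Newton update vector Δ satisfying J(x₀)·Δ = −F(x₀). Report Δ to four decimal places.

(0.6644, -0.0243)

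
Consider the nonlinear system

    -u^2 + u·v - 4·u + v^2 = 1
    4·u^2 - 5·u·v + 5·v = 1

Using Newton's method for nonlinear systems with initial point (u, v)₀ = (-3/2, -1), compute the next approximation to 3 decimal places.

At (-3/2, -1): F = (5.250, -4.500).
Jacobian J = [[-2·u + v - 4, u + 2·v], [8·u - 5·v, -5·u + 5]].
At the point, J = [[-2.000, -3.500], [-7.000, 12.500]] (det J = -49.500).
Solving J·Δ = −F gives Δ = (1.008, 0.924).
Then the next iterate is (u, v)₁ = (-0.492, -0.076).

(-0.492, -0.076)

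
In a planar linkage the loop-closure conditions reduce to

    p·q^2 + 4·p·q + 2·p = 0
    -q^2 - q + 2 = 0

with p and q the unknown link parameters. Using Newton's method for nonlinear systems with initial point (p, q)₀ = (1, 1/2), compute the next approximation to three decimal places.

At (1, 1/2): F = (4.250, 1.250).
Jacobian J = [[q^2 + 4·q + 2, 2·p·q + 4·p], [0, -2·q - 1]].
At the point, J = [[4.250, 5.000], [0.000, -2.000]] (det J = -8.500).
Solving J·Δ = −F gives Δ = (-1.735, 0.625).
Then the next iterate is (p, q)₁ = (-0.735, 1.125).

(-0.735, 1.125)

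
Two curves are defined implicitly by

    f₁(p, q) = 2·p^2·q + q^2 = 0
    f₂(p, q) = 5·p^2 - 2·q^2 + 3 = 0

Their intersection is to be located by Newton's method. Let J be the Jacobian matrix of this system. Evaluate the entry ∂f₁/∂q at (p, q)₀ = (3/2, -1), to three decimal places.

2.500

∂f₁/∂q = 2·p^2 + 2·q.
At (3/2, -1) this is 2.500.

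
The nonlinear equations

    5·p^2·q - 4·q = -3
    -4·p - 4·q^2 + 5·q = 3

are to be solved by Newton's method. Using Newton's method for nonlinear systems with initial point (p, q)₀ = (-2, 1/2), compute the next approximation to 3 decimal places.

(-0.278, 0.889)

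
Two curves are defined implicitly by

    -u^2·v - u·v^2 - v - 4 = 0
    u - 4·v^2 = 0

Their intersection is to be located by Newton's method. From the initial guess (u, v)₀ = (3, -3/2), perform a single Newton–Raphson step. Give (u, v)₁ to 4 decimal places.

(2.4512, -0.9543)

At (3, -3/2): F = (4.2500, -6.0000).
Jacobian J = [[-2·u·v - v^2, -u^2 - 2·u·v - 1], [1, -8·v]].
At the point, J = [[6.7500, -1.0000], [1.0000, 12.0000]] (det J = 82.0000).
Solving J·Δ = −F gives Δ = (-0.5488, 0.5457).
Then the next iterate is (u, v)₁ = (2.4512, -0.9543).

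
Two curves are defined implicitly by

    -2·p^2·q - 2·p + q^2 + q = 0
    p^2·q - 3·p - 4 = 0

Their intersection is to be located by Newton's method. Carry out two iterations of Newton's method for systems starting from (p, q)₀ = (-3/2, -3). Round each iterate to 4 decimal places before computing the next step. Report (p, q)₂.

(-3.3969, 4.3441)

At (-3/2, -3): F = (22.5000, -6.2500).
Jacobian J = [[-4·p·q - 2, -2·p^2 + 2·q + 1], [2·p·q - 3, p^2]].
At the point, J = [[-20.0000, -9.5000], [6.0000, 2.2500]] (det J = 12.0000).
Solving J·Δ = −F gives Δ = (0.7292, 0.8333).
Then the next iterate is (p, q)₁ = (-0.7708, -2.1667).
Round to (-0.7708, -2.1667) and repeat: F = (6.644103, -2.974907), J = [[-8.680369, -4.521665], [0.340185, 0.594133]].
Δ = (-2.6261, 6.5108), so (p, q)₂ = (-3.3969, 4.3441).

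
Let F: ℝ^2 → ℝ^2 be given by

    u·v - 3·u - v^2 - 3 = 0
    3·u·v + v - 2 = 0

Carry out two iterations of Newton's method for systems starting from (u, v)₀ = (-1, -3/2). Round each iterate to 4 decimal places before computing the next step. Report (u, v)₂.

(-0.9985, -0.9997)

At (-1, -3/2): F = (-0.7500, 1.0000).
Jacobian J = [[v - 3, u - 2·v], [3·v, 3·u + 1]].
At the point, J = [[-4.5000, 2.0000], [-4.5000, -2.0000]] (det J = 18.0000).
Solving J·Δ = −F gives Δ = (0.0278, 0.4375).
Then the next iterate is (u, v)₁ = (-0.9722, -1.0625).
Round to (-0.9722, -1.0625) and repeat: F = (-0.179344, 0.036388), J = [[-4.0625, 1.1528], [-3.1875, -1.9166]].
Δ = (-0.0263, 0.0628), so (u, v)₂ = (-0.9985, -0.9997).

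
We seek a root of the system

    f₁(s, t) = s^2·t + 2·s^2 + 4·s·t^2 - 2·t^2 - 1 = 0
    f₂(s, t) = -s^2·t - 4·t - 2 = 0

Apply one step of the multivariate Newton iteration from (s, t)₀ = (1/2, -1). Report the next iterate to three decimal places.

At (1/2, -1): F = (-0.750, 2.250).
Jacobian J = [[2·s·t + 4·s + 4·t^2, s^2 + 8·s·t - 4·t], [-2·s·t, -s^2 - 4]].
At the point, J = [[5.000, 0.250], [1.000, -4.250]] (det J = -21.500).
Solving J·Δ = −F gives Δ = (0.122, 0.558).
Then the next iterate is (s, t)₁ = (0.622, -0.442).

(0.622, -0.442)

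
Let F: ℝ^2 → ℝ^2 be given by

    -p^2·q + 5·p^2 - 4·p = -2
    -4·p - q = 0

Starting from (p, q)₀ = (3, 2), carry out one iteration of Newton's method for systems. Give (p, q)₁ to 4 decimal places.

At (3, 2): F = (17.0000, -14.0000).
Jacobian J = [[-2·p·q + 10·p - 4, -p^2], [-4, -1]].
At the point, J = [[14.0000, -9.0000], [-4.0000, -1.0000]] (det J = -50.0000).
Solving J·Δ = −F gives Δ = (-2.8600, -2.5600).
Then the next iterate is (p, q)₁ = (0.1400, -0.5600).

(0.1400, -0.5600)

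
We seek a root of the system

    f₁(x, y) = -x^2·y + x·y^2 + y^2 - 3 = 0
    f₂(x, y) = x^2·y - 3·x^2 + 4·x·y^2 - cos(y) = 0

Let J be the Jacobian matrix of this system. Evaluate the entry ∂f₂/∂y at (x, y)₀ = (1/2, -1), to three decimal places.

-4.591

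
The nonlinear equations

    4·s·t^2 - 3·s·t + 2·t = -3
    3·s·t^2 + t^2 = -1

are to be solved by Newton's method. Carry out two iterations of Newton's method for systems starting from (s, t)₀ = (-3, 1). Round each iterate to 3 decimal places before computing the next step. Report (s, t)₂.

At (-3, 1): F = (2.000, -7.000).
Jacobian J = [[4·t^2 - 3·t, 8·s·t - 3·s + 2], [3·t^2, 6·s·t + 2·t]].
At the point, J = [[1.000, -13.000], [3.000, -16.000]] (det J = 23.000).
Solving J·Δ = −F gives Δ = (5.348, 0.565).
Then the next iterate is (s, t)₁ = (2.348, 1.565).
Round to (2.348, 1.565) and repeat: F = (18.10926, 20.70157), J = [[5.10190, 24.35296], [7.34767, 25.17772]].
Δ = (-0.955, -0.544), so (s, t)₂ = (1.393, 1.021).

(1.393, 1.021)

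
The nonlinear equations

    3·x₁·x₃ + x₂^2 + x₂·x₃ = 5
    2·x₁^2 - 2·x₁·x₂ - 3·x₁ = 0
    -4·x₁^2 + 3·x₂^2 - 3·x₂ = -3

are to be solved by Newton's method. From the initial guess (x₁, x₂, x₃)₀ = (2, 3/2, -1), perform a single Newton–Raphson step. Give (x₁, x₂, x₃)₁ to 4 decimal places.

(0.7115, -0.1442, 0.2897)

At (2, 3/2, -1): F = (-10.2500, -4.0000, -10.7500).
Jacobian J = [[3·x₃, 2·x₂ + x₃, 3·x₁ + x₂], [4·x₁ - 2·x₂ - 3, -2·x₁, 0], [-8·x₁, 6·x₂ - 3, 0]].
At the point, J = [[-3.0000, 2.0000, 7.5000], [2.0000, -4.0000, 0.0000], [-16.0000, 6.0000, 0.0000]] (det J = -390.0000).
Solving J·Δ = −F gives Δ = (-1.2885, -1.6442, 1.2897).
Then the next iterate is (x₁, x₂, x₃)₁ = (0.7115, -0.1442, 0.2897).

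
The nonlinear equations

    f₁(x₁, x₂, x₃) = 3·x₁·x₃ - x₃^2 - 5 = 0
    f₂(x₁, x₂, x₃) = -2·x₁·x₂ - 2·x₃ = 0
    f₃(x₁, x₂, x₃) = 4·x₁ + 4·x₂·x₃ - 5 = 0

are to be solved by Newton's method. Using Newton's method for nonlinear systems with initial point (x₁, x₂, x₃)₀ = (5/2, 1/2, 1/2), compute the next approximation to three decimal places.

At (5/2, 1/2, 1/2): F = (-1.500, -3.500, 6.000).
Jacobian J = [[3·x₃, 0, 3·x₁ - 2·x₃], [-2·x₂, -2·x₁, -2], [4, 4·x₃, 4·x₂]].
At the point, J = [[1.500, 0.000, 6.500], [-1.000, -5.000, -2.000], [4.000, 2.000, 2.000]] (det J = 108.000).
Solving J·Δ = −F gives Δ = (-1.468, -0.634, 0.569).
Then the next iterate is (x₁, x₂, x₃)₁ = (1.032, -0.134, 1.069).

(1.032, -0.134, 1.069)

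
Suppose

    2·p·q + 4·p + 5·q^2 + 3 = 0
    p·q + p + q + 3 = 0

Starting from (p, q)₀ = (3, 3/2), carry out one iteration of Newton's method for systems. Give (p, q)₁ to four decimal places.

(-1.5306, 1.3316)

At (3, 3/2): F = (35.2500, 12.0000).
Jacobian J = [[2·q + 4, 2·p + 10·q], [q + 1, p + 1]].
At the point, J = [[7.0000, 21.0000], [2.5000, 4.0000]] (det J = -24.5000).
Solving J·Δ = −F gives Δ = (-4.5306, -0.1684).
Then the next iterate is (p, q)₁ = (-1.5306, 1.3316).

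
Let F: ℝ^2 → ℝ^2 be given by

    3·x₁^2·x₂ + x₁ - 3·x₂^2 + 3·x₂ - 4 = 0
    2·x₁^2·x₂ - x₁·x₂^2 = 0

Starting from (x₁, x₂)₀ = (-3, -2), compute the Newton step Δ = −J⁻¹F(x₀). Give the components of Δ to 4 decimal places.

(0.8641, 1.1197)

At (-3, -2): F = (-79.0000, -24.0000).
Jacobian J = [[6·x₁·x₂ + 1, 3·x₁^2 - 6·x₂ + 3], [4·x₁·x₂ - x₂^2, 2·x₁^2 - 2·x₁·x₂]].
At the point, J = [[37.0000, 42.0000], [20.0000, 6.0000]] (det J = -618.0000).
Solving J·Δ = −F gives Δ = (0.8641, 1.1197).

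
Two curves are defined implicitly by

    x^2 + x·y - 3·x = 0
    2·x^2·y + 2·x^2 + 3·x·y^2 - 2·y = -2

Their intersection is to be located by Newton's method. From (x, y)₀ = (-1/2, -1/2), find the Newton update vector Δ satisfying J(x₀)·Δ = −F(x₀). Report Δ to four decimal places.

At (-1/2, -1/2): F = (2.0000, 2.8750).
Jacobian J = [[2·x + y - 3, x], [4·x·y + 4·x + 3·y^2, 2·x^2 + 6·x·y - 2]].
At the point, J = [[-4.5000, -0.5000], [-0.2500, 0.0000]] (det J = -0.1250).
Solving J·Δ = −F gives Δ = (11.5000, -99.5000).

(11.5000, -99.5000)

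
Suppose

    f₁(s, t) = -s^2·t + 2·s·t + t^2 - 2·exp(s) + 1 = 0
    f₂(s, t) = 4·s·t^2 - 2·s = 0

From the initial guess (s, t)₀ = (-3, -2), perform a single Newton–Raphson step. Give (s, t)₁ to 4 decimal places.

(-1.2690, -1.6299)

At (-3, -2): F = (34.900426, -42.0000).
Jacobian J = [[-2·s·t + 2·t - 2·exp(s), -s^2 + 2·s + 2·t], [4·t^2 - 2, 8·s·t]].
At the point, J = [[-16.099574, -19.0000], [14.0000, 48.0000]] (det J = -506.779559).
Solving J·Δ = −F gives Δ = (1.7310, 0.3701).
Then the next iterate is (s, t)₁ = (-1.2690, -1.6299).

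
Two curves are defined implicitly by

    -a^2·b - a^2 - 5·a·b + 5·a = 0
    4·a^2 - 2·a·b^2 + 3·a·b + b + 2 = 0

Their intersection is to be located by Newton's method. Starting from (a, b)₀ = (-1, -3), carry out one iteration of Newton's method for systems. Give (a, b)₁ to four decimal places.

At (-1, -3): F = (-18.0000, 30.0000).
Jacobian J = [[-2·a·b - 2·a - 5·b + 5, -a^2 - 5·a], [8·a - 2·b^2 + 3·b, -4·a·b + 3·a + 1]].
At the point, J = [[16.0000, 4.0000], [-35.0000, -14.0000]] (det J = -84.0000).
Solving J·Δ = −F gives Δ = (1.5714, -1.7857).
Then the next iterate is (a, b)₁ = (0.5714, -4.7857).

(0.5714, -4.7857)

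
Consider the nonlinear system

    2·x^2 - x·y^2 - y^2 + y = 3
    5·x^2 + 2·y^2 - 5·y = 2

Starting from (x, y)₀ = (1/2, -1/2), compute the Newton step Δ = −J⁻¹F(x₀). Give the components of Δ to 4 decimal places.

At (1/2, -1/2): F = (-3.3750, 2.2500).
Jacobian J = [[4·x - y^2, -2·x·y - 2·y + 1], [10·x, 4·y - 5]].
At the point, J = [[1.7500, 2.5000], [5.0000, -7.0000]] (det J = -24.7500).
Solving J·Δ = −F gives Δ = (0.7273, 0.8409).

(0.7273, 0.8409)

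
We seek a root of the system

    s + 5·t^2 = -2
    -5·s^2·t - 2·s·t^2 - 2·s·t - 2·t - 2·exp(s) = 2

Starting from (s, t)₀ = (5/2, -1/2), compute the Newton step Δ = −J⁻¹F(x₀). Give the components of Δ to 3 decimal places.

At (5/2, -1/2): F = (5.750, -8.48999).
Jacobian J = [[1, 10·t], [-10·s·t - 2·t^2 - 2·t - 2·exp(s), -5·s^2 - 4·s·t - 2·s - 2]].
At the point, J = [[1.000, -5.000], [-11.36499, -33.250]] (det J = -90.07494).
Solving J·Δ = −F gives Δ = (-2.594, 0.631).

(-2.594, 0.631)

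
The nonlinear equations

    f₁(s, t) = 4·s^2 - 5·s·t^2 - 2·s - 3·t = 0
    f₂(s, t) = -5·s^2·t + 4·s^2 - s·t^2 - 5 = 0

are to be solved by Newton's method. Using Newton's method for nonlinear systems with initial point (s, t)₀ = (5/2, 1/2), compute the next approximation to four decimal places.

At (5/2, 1/2): F = (15.3750, 3.7500).
Jacobian J = [[8·s - 5·t^2 - 2, -10·s·t - 3], [-10·s·t + 8·s - t^2, -5·s^2 - 2·s·t]].
At the point, J = [[16.7500, -15.5000], [7.2500, -33.7500]] (det J = -452.9375).
Solving J·Δ = −F gives Δ = (-1.0173, -0.1074).
Then the next iterate is (s, t)₁ = (1.4827, 0.3926).

(1.4827, 0.3926)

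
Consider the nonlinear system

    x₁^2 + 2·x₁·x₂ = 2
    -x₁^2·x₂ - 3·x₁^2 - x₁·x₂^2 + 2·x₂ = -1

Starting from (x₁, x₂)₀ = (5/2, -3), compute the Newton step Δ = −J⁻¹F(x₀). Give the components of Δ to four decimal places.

At (5/2, -3): F = (-10.7500, -27.5000).
Jacobian J = [[2·x₁ + 2·x₂, 2·x₁], [-2·x₁·x₂ - 6·x₁ - x₂^2, -x₁^2 - 2·x₁·x₂ + 2]].
At the point, J = [[-1.0000, 5.0000], [-9.0000, 10.7500]] (det J = 34.2500).
Solving J·Δ = −F gives Δ = (-0.6405, 2.0219).

(-0.6405, 2.0219)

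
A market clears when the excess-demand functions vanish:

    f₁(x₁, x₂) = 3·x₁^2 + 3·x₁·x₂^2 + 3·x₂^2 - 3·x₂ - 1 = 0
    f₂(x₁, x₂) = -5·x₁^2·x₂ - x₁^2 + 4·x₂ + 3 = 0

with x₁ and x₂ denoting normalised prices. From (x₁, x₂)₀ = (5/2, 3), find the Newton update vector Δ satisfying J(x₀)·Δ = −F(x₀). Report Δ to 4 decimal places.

(-0.6255, -1.2830)

At (5/2, 3): F = (103.2500, -85.0000).
Jacobian J = [[6·x₁ + 3·x₂^2, 6·x₁·x₂ + 6·x₂ - 3], [-10·x₁·x₂ - 2·x₁, -5·x₁^2 + 4]].
At the point, J = [[42.0000, 60.0000], [-80.0000, -27.2500]] (det J = 3655.5000).
Solving J·Δ = −F gives Δ = (-0.6255, -1.2830).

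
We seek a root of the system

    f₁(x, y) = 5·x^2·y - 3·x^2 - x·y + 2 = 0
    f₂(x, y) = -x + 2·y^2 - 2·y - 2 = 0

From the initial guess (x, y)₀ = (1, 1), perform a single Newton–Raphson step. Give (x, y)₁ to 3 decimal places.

(-0.800, 1.600)

At (1, 1): F = (3.000, -3.000).
Jacobian J = [[10·x·y - 6·x - y, 5·x^2 - x], [-1, 4·y - 2]].
At the point, J = [[3.000, 4.000], [-1.000, 2.000]] (det J = 10.000).
Solving J·Δ = −F gives Δ = (-1.800, 0.600).
Then the next iterate is (x, y)₁ = (-0.800, 1.600).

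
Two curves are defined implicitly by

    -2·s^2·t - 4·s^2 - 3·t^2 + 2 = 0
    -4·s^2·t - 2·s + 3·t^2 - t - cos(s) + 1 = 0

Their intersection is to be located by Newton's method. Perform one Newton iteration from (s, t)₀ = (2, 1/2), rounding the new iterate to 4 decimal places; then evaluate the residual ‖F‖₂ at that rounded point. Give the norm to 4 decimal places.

5.7220

At (2, 1/2): F = (-18.7500, -10.333853).
Jacobian J = [[-4·s·t - 8·s, -2·s^2 - 6·t], [-8·s·t + sin(s) - 2, -4·s^2 + 6·t - 1]].
At the point, J = [[-20.0000, -11.0000], [-9.090703, -14.0000]] (det J = 180.002272).
Solving J·Δ = −F gives Δ = (-0.8268, -0.2013).
Then the next iterate is (s, t)₁ = (1.1732, 0.2987).
Re-evaluating at (1.1732, 0.2987): F = (-4.595518, -3.409159), so ‖F‖₂ = 5.7220.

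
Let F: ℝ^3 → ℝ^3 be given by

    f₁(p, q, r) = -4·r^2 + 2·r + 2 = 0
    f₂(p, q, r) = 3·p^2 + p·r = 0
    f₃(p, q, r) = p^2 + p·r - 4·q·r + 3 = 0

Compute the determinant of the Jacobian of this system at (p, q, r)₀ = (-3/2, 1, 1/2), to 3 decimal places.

-34.000

J = [[0, 0, -8·r + 2], [6·p + r, 0, p], [2·p + r, -4·r, p - 4·q]].
At the point, J = [[0.000, 0.000, -2.000], [-8.500, 0.000, -1.500], [-2.500, -2.000, -5.500]].
det J = -34.000.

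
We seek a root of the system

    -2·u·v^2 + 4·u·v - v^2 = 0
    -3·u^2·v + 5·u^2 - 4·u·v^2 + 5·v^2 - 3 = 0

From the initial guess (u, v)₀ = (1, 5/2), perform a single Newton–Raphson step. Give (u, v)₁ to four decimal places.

At (1, 5/2): F = (-8.7500, 0.7500).
Jacobian J = [[-2·v^2 + 4·v, -4·u·v + 4·u - 2·v], [-6·u·v + 10·u - 4·v^2, -3·u^2 - 8·u·v + 10·v]].
At the point, J = [[-2.5000, -11.0000], [-30.0000, 2.0000]] (det J = -335.0000).
Solving J·Δ = −F gives Δ = (-0.0276, -0.7892).
Then the next iterate is (u, v)₁ = (0.9724, 1.7108).

(0.9724, 1.7108)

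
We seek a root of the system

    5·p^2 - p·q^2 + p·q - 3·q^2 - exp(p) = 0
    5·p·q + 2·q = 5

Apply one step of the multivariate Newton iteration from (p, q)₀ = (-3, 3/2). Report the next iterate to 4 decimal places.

(-1.5827, 0.4330)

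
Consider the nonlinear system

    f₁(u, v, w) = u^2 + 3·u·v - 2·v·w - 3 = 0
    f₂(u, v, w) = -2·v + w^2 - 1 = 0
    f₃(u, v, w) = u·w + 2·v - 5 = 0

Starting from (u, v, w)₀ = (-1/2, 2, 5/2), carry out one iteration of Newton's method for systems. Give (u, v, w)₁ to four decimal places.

(0.9962, 1.1026, 1.8910)

At (-1/2, 2, 5/2): F = (-15.7500, 1.2500, -2.2500).
Jacobian J = [[2·u + 3·v, 3·u - 2·w, -2·v], [0, -2, 2·w], [w, 2, u]].
At the point, J = [[5.0000, -6.5000, -4.0000], [0.0000, -2.0000, 5.0000], [2.5000, 2.0000, -0.5000]] (det J = -146.2500).
Solving J·Δ = −F gives Δ = (1.4962, -0.8974, -0.6090).
Then the next iterate is (u, v, w)₁ = (0.9962, 1.1026, 1.8910).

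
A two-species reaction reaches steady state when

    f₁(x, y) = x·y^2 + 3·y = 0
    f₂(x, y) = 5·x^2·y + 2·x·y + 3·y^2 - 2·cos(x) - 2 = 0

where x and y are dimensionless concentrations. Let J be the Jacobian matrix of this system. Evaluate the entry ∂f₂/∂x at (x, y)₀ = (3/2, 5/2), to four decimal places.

44.4950

∂f₂/∂x = 10·x·y + 2·y + 2·sin(x).
At (3/2, 5/2) this is 44.4950.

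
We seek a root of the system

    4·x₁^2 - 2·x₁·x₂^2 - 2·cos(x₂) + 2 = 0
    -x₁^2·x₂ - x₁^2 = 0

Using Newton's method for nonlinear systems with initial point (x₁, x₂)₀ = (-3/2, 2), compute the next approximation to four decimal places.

At (-3/2, 2): F = (23.832294, -6.7500).
Jacobian J = [[8·x₁ - 2·x₂^2, -4·x₁·x₂ + 2·sin(x₂)], [-2·x₁·x₂ - 2·x₁, -x₁^2]].
At the point, J = [[-20.0000, 13.818595], [9.0000, -2.2500]] (det J = -79.367354).
Solving J·Δ = −F gives Δ = (0.4996, -1.0016).
Then the next iterate is (x₁, x₂)₁ = (-1.0004, 0.9984).

(-1.0004, 0.9984)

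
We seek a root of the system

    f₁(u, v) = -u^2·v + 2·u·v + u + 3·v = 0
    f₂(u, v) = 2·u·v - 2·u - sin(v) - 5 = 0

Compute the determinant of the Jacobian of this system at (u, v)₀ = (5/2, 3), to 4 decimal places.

J = [[-2·u·v + 2·v + 1, -u^2 + 2·u + 3], [2·v - 2, 2·u - cos(v)]].
At the point, J = [[-8.0000, 1.7500], [4.0000, 5.989992]].
det J = -54.9199.

-54.9199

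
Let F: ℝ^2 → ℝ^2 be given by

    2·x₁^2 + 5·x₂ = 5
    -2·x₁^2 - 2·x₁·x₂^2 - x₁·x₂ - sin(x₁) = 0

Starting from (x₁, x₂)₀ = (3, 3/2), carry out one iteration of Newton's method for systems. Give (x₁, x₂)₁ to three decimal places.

At (3, 3/2): F = (20.500, -36.14112).
Jacobian J = [[4·x₁, 5], [-4·x₁ - 2·x₂^2 - x₂ - cos(x₁), -4·x₁·x₂ - x₁]].
At the point, J = [[12.000, 5.000], [-17.01001, -21.000]] (det J = -166.94996).
Solving J·Δ = −F gives Δ = (-1.496, -0.509).
Then the next iterate is (x₁, x₂)₁ = (1.504, 0.991).

(1.504, 0.991)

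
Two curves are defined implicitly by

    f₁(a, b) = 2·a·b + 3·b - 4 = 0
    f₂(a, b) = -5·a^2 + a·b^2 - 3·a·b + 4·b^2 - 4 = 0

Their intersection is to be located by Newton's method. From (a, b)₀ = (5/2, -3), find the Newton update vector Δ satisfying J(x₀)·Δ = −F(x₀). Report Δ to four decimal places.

(-2.7940, 1.4045)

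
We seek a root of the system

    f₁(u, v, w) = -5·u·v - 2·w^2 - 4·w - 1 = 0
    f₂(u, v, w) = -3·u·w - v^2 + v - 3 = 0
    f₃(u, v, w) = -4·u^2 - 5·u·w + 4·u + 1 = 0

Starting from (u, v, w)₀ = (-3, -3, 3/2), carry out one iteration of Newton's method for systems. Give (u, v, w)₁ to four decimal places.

At (-3, -3, 3/2): F = (-56.5000, -1.5000, -24.5000).
Jacobian J = [[-5·v, -5·u, -4·w - 4], [-3·w, -2·v + 1, -3·u], [-8·u - 5·w + 4, 0, -5·u]].
At the point, J = [[15.0000, 15.0000, -10.0000], [-4.5000, 7.0000, 9.0000], [20.5000, 0.0000, 15.0000]] (det J = 6790.0000).
Solving J·Δ = −F gives Δ = (1.5637, 1.8672, -0.5037).
Then the next iterate is (u, v, w)₁ = (-1.4363, -1.1328, 0.9963).

(-1.4363, -1.1328, 0.9963)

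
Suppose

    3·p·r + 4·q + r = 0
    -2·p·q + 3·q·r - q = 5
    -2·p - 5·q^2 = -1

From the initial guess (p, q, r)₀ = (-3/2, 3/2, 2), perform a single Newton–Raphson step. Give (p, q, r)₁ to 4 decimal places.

(-1.2846, 0.9879, 1.4984)

At (-3/2, 3/2, 2): F = (-1.0000, 7.0000, -7.2500).
Jacobian J = [[3·r, 4, 3·p + 1], [-2·q, -2·p + 3·r - 1, 3·q], [-2, -10·q, 0]].
At the point, J = [[6.0000, 4.0000, -3.5000], [-3.0000, 8.0000, 4.5000], [-2.0000, -15.0000, 0.0000]] (det J = 155.5000).
Solving J·Δ = −F gives Δ = (0.2154, -0.5121, -0.5016).
Then the next iterate is (p, q, r)₁ = (-1.2846, 0.9879, 1.4984).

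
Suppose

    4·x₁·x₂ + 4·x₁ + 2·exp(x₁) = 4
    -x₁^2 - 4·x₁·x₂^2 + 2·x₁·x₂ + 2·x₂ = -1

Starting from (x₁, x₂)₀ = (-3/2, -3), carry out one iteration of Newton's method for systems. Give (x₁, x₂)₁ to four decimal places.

(-1.9834, -0.9837)

At (-3/2, -3): F = (8.446260, 55.7500).
Jacobian J = [[4·x₂ + 2·exp(x₁) + 4, 4·x₁], [-2·x₁ - 4·x₂^2 + 2·x₂, -8·x₁·x₂ + 2·x₁ + 2]].
At the point, J = [[-7.553740, -6.0000], [-39.0000, -37.0000]] (det J = 45.488368).
Solving J·Δ = −F gives Δ = (-0.4834, 2.0163).
Then the next iterate is (x₁, x₂)₁ = (-1.9834, -0.9837).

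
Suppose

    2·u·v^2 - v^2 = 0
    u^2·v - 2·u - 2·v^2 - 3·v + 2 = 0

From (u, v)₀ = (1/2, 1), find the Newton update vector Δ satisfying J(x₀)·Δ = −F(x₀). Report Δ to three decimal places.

(0.000, -0.556)

At (1/2, 1): F = (0.000, -3.750).
Jacobian J = [[2·v^2, 4·u·v - 2·v], [2·u·v - 2, u^2 - 4·v - 3]].
At the point, J = [[2.000, 0.000], [-1.000, -6.750]] (det J = -13.500).
Solving J·Δ = −F gives Δ = (0.000, -0.556).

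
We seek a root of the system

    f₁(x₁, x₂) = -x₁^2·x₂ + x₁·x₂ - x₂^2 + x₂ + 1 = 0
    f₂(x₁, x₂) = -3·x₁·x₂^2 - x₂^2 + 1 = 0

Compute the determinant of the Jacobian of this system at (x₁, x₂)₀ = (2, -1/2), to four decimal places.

10.5000

J = [[-2·x₁·x₂ + x₂, -x₁^2 + x₁ - 2·x₂ + 1], [-3·x₂^2, -6·x₁·x₂ - 2·x₂]].
At the point, J = [[1.5000, 0.0000], [-0.7500, 7.0000]].
det J = 10.5000.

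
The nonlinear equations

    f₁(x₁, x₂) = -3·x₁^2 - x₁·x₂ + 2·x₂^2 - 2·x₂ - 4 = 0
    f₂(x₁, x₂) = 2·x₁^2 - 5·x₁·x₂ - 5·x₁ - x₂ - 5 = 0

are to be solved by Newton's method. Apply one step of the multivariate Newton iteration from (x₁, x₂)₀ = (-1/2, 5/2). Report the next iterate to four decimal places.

At (-1/2, 5/2): F = (4.0000, 1.7500).
Jacobian J = [[-6·x₁ - x₂, -x₁ + 4·x₂ - 2], [4·x₁ - 5·x₂ - 5, -5·x₁ - 1]].
At the point, J = [[0.5000, 8.5000], [-19.5000, 1.5000]] (det J = 166.5000).
Solving J·Δ = −F gives Δ = (0.0533, -0.4737).
Then the next iterate is (x₁, x₂)₁ = (-0.4467, 2.0263).

(-0.4467, 2.0263)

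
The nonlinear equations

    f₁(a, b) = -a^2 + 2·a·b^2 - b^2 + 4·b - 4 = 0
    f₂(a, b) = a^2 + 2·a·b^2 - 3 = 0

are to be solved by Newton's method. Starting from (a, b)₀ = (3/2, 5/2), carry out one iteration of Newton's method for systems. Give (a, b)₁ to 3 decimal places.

(1.389, 1.414)

At (3/2, 5/2): F = (16.250, 18.000).
Jacobian J = [[-2·a + 2·b^2, 4·a·b - 2·b + 4], [2·a + 2·b^2, 4·a·b]].
At the point, J = [[9.500, 14.000], [15.500, 15.000]] (det J = -74.500).
Solving J·Δ = −F gives Δ = (-0.111, -1.086).
Then the next iterate is (a, b)₁ = (1.389, 1.414).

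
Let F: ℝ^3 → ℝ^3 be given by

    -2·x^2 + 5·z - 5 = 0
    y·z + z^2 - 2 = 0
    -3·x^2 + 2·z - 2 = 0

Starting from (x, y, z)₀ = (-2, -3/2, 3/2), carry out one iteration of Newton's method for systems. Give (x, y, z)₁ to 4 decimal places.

At (-2, -3/2, 3/2): F = (-5.5000, -2.0000, -11.0000).
Jacobian J = [[-4·x, 0, 5], [0, z, y + 2·z], [-6·x, 0, 2]].
At the point, J = [[8.0000, 0.0000, 5.0000], [0.0000, 1.5000, 1.5000], [12.0000, 0.0000, 2.0000]] (det J = -66.0000).
Solving J·Δ = −F gives Δ = (1.0000, 1.8333, -0.5000).
Then the next iterate is (x, y, z)₁ = (-1.0000, 0.3333, 1.0000).

(-1.0000, 0.3333, 1.0000)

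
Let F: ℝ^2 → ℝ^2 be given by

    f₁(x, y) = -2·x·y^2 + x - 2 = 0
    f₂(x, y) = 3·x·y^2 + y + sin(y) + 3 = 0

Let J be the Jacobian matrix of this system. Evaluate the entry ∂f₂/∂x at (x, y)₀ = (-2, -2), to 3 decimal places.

12.000

∂f₂/∂x = 3·y^2.
At (-2, -2) this is 12.000.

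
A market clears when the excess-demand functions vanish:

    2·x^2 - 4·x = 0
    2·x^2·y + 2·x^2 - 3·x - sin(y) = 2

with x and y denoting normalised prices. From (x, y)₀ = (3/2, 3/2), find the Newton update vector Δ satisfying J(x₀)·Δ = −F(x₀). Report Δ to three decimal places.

(0.750, -2.879)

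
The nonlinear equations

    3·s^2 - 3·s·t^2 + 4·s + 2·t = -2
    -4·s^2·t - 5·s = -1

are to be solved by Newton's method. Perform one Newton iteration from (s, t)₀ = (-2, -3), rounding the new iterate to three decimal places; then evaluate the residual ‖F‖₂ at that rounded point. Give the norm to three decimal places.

At (-2, -3): F = (54.000, 59.000).
Jacobian J = [[6·s - 3·t^2 + 4, -6·s·t + 2], [-8·s·t - 5, -4·s^2]].
At the point, J = [[-35.000, -34.000], [-53.000, -16.000]] (det J = -1242.000).
Solving J·Δ = −F gives Δ = (0.919, 0.642).
Then the next iterate is (s, t)₁ = (-1.081, -2.358).
Re-evaluating at (-1.081, -2.358): F = (14.49729, 17.42687), so ‖F‖₂ = 22.669.

22.669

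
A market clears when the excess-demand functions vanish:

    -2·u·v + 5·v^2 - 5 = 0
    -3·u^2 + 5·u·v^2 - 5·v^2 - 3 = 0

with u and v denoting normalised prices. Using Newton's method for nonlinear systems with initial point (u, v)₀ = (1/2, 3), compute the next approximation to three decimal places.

At (1/2, 3): F = (37.000, -26.250).
Jacobian J = [[-2·v, -2·u + 10·v], [-6·u + 5·v^2, 10·u·v - 10·v]].
At the point, J = [[-6.000, 29.000], [42.000, -15.000]] (det J = -1128.000).
Solving J·Δ = −F gives Δ = (0.183, -1.238).
Then the next iterate is (u, v)₁ = (0.683, 1.762).

(0.683, 1.762)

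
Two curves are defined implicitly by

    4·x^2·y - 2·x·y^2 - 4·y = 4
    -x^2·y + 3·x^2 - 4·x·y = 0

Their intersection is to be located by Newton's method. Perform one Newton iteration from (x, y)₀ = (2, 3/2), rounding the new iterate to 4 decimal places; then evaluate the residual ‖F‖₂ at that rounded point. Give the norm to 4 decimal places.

At (2, 3/2): F = (5.0000, -6.0000).
Jacobian J = [[8·x·y - 2·y^2, 4·x^2 - 4·x·y - 4], [-2·x·y + 6·x - 4·y, -x^2 - 4·x]].
At the point, J = [[19.5000, 0.0000], [0.0000, -12.0000]] (det J = -234.0000).
Solving J·Δ = −F gives Δ = (-0.2564, -0.5000).
Then the next iterate is (x, y)₁ = (1.7436, 1.0000).
Re-evaluating at (1.7436, 1.0000): F = (0.673364, -0.894118), so ‖F‖₂ = 1.1193.

1.1193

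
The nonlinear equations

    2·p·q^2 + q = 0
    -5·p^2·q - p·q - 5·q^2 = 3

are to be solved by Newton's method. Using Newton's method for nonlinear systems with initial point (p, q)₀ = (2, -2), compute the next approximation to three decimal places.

(1.533, -1.316)

At (2, -2): F = (14.000, 21.000).
Jacobian J = [[2·q^2, 4·p·q + 1], [-10·p·q - q, -5·p^2 - p - 10·q]].
At the point, J = [[8.000, -15.000], [42.000, -2.000]] (det J = 614.000).
Solving J·Δ = −F gives Δ = (-0.467, 0.684).
Then the next iterate is (p, q)₁ = (1.533, -1.316).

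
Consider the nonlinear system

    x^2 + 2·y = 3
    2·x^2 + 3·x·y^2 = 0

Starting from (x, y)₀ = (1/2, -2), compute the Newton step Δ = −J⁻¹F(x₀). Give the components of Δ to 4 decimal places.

At (1/2, -2): F = (-6.7500, 6.5000).
Jacobian J = [[2·x, 2], [4·x + 3·y^2, 6·x·y]].
At the point, J = [[1.0000, 2.0000], [14.0000, -6.0000]] (det J = -34.0000).
Solving J·Δ = −F gives Δ = (0.8088, 2.9706).

(0.8088, 2.9706)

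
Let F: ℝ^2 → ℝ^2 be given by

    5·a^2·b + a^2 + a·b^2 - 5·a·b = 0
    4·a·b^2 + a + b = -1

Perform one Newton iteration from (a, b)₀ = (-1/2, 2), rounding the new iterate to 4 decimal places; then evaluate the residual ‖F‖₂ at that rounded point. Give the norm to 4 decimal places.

At (-1/2, 2): F = (5.7500, -5.5000).
Jacobian J = [[10·a·b + 2·a + b^2 - 5·b, 5·a^2 + 2·a·b - 5·a], [4·b^2 + 1, 8·a·b + 1]].
At the point, J = [[-17.0000, 1.7500], [17.0000, -7.0000]] (det J = 89.2500).
Solving J·Δ = −F gives Δ = (0.3431, 0.0476).
Then the next iterate is (a, b)₁ = (-0.1569, 2.0476).
Re-evaluating at (-0.1569, 2.0476): F = (1.225166, 0.259383), so ‖F‖₂ = 1.2523.

1.2523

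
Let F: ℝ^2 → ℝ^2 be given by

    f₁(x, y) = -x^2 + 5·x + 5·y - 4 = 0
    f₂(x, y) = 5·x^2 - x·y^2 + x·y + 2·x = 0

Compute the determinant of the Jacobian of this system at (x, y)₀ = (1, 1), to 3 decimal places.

-63.000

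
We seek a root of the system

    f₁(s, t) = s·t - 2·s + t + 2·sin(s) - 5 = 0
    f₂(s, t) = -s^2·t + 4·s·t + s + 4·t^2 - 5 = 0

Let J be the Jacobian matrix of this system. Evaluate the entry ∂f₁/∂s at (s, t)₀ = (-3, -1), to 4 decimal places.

∂f₁/∂s = t + 2·cos(s) - 2.
At (-3, -1) this is -4.9800.

-4.9800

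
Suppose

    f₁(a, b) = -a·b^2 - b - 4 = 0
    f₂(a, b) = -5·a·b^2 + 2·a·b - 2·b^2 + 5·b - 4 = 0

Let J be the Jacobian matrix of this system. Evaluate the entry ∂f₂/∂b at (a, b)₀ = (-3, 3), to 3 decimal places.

77.000

∂f₂/∂b = -10·a·b + 2·a - 4·b + 5.
At (-3, 3) this is 77.000.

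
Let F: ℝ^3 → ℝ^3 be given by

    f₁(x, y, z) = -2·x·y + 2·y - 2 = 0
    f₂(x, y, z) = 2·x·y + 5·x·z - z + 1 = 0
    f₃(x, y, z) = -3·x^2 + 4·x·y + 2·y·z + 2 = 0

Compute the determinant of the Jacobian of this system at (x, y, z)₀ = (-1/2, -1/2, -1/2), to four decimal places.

-30.5000

J = [[-2·y, -2·x + 2, 0], [2·y + 5·z, 2·x, 5·x - 1], [-6·x + 4·y, 4·x + 2·z, 2·y]].
At the point, J = [[1.0000, 3.0000, 0.0000], [-3.5000, -1.0000, -3.5000], [1.0000, -3.0000, -1.0000]].
det J = -30.5000.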